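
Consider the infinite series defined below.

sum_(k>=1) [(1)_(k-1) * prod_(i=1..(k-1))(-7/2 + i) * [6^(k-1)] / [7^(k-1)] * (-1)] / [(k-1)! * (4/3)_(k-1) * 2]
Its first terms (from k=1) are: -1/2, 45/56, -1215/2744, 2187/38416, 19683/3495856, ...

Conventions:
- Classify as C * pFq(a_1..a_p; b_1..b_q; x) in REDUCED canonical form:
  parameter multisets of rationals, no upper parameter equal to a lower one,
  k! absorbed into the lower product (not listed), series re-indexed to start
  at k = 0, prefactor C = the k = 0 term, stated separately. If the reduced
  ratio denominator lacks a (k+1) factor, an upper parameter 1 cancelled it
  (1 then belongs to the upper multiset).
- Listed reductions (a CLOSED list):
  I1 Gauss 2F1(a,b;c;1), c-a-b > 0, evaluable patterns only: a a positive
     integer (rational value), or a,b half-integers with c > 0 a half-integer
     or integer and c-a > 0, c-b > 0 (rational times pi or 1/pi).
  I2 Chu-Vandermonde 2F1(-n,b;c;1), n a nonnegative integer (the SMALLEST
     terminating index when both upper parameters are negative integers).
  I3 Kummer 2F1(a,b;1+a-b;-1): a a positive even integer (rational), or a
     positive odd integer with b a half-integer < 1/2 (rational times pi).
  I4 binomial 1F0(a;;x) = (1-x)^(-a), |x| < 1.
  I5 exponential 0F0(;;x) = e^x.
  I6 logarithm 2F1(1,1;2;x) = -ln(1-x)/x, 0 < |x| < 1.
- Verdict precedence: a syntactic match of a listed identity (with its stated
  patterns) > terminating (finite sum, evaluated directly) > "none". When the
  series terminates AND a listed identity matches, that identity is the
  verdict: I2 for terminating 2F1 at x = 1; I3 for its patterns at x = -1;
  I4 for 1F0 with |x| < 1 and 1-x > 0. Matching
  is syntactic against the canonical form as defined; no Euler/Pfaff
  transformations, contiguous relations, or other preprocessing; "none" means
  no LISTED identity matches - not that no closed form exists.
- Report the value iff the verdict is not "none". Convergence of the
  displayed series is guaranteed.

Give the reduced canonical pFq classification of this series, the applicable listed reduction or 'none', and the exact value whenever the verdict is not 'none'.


At argument 6/7: a 2F1 with upper {-5/2, 1}, lower {4/3}, scaled by C = -1/2. Verdict: no listed reduction: x = 6/7 and upper {-5/2, 1} fail every I1-I6 pattern.

Structural cue: t_0 = -1/2 here, and the constant factors (C = -1/2) combine into one prefactor.
Adjacent-term ratio: r(k) = (6/7) * (k-5/2) (k+1) / [(k+4/3) (k+1)] - rational in k, leading ratio (6/7); with t_0 = -1/2, classification follows.


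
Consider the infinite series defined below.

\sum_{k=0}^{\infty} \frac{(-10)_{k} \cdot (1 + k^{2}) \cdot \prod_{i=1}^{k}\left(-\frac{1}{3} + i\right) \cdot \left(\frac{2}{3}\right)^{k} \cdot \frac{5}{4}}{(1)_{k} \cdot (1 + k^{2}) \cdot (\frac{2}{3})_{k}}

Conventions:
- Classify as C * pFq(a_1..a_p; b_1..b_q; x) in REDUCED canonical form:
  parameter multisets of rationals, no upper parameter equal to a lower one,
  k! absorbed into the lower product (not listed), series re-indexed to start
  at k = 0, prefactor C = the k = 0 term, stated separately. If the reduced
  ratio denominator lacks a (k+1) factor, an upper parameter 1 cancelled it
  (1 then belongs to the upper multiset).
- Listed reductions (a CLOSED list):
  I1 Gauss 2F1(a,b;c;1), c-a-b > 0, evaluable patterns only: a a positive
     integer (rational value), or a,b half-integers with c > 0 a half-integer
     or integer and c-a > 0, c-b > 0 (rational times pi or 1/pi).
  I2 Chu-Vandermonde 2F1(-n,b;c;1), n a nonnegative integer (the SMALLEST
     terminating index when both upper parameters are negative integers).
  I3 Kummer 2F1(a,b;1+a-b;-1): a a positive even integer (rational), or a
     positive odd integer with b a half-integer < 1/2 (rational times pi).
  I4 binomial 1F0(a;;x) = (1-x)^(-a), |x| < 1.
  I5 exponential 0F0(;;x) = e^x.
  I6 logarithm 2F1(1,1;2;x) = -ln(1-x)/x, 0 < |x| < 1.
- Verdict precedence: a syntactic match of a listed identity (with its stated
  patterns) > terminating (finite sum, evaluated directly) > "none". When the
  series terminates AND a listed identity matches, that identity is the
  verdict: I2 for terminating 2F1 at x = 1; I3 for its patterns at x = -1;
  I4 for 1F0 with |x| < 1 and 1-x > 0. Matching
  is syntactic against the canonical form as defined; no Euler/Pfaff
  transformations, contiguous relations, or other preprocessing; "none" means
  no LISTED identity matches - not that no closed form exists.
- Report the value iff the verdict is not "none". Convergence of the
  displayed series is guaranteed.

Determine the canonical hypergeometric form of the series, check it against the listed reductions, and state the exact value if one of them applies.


Key step: t_0 being \frac{5}{4}, the parameter 2/3 appears in both the upper and lower lists and cancels (alongside the other common factor).
Ratio: r(k) = \frac{2}{3} * (k-10) / [(k+1)] - rational in k. x = \frac{2}{3}; t_0 = \frac{5}{4}; negate the roots.

Prefactor \frac{5}{4}, argument \frac{2}{3}: 1F0 with upper {-10} over lower {-}. Verdict: binomial (I4) applies (the 1F0 binomial series: exponent 10, x = \frac{2}{3}). Hence: \frac{5}{236196}.


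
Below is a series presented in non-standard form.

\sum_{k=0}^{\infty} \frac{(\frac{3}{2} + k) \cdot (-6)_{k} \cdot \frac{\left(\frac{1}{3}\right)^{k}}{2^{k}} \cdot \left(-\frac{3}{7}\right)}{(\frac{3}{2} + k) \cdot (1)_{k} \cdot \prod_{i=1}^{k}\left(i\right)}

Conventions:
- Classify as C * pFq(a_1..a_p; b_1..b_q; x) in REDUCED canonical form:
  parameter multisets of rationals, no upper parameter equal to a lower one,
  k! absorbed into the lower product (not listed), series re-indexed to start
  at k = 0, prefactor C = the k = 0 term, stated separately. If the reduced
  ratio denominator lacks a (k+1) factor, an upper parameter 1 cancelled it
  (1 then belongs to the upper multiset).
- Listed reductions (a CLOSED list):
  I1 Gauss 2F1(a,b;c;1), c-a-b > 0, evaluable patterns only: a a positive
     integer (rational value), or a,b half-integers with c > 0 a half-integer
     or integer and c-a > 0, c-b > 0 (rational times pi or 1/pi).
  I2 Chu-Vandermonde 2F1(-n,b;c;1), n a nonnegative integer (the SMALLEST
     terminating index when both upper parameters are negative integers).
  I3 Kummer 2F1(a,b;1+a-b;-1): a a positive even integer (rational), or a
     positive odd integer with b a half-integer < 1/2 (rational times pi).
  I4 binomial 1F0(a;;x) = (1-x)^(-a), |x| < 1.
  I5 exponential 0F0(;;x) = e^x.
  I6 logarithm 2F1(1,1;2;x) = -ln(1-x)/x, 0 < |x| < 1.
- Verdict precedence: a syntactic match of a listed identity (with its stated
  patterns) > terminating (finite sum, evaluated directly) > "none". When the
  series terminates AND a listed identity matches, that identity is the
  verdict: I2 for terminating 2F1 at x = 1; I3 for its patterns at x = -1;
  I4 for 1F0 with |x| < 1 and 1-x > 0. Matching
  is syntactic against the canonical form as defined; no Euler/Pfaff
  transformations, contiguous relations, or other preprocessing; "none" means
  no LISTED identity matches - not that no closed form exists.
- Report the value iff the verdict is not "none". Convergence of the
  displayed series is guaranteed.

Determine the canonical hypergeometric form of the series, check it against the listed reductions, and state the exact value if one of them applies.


Classification (C = -\frac{3}{7}): 1F1 with upper {-6}, lower {1}, argument x = \frac{1}{6}. Verdict: terminating - upper -6 stops the sum at k = 6; the 7 terms are added exactly. Value: -\frac{1299197}{15676416}.

Key observation: x = \frac{1}{6} and k + 3/2 divides numerator and denominator alike; C = -3/7 after cancelling.
Ratio: r(k) = \frac{1}{6} * (k-6) / [(k+1) (k+1)] - rational; roots negated = parameters, x = \frac{1}{6}, C = -\frac{3}{7}.


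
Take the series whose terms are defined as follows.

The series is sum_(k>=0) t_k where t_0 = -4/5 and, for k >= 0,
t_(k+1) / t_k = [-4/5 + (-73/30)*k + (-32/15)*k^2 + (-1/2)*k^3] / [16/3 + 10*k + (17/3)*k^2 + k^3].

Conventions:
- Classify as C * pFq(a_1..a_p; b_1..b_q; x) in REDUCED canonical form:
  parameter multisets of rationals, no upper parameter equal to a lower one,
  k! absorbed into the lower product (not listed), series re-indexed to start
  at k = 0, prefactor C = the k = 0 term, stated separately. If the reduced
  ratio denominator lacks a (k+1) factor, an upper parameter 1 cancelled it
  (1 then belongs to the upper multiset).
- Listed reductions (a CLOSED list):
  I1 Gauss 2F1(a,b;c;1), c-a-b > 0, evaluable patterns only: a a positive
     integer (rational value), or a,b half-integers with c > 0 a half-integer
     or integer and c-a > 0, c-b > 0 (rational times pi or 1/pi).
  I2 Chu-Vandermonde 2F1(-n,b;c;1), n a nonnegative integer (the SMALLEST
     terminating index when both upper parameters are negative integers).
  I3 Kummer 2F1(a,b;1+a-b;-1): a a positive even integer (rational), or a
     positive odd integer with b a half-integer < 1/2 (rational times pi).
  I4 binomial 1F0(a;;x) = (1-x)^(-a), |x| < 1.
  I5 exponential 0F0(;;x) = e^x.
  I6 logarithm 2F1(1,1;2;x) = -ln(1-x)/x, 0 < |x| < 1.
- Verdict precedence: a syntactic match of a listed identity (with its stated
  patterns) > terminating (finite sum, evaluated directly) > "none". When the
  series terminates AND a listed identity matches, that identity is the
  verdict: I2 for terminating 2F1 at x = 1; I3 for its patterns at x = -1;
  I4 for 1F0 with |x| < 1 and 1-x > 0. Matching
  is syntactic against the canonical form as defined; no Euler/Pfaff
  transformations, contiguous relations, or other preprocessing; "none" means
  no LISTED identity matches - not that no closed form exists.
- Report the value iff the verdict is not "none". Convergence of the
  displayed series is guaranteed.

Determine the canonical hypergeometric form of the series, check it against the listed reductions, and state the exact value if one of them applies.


x = -1/2 here; the reduced form reads 2F1, upper {3/5, 1}, lower {2}, C = -4/5. Verdict: none - at argument -1/2 the multisets {3/5, 1} ; {2} match no listed identity.

Key observation: from the first term -4/5: the parameter 8/3 appears in both the upper and lower lists and cancels.
Consecutive-term ratio: r(k) = (-1/2) * (k+3/5) (k+1) / [(k+2) (k+1)] - poly over poly, x = (-1/2) from leading terms; C = -4/5 at k = 0.


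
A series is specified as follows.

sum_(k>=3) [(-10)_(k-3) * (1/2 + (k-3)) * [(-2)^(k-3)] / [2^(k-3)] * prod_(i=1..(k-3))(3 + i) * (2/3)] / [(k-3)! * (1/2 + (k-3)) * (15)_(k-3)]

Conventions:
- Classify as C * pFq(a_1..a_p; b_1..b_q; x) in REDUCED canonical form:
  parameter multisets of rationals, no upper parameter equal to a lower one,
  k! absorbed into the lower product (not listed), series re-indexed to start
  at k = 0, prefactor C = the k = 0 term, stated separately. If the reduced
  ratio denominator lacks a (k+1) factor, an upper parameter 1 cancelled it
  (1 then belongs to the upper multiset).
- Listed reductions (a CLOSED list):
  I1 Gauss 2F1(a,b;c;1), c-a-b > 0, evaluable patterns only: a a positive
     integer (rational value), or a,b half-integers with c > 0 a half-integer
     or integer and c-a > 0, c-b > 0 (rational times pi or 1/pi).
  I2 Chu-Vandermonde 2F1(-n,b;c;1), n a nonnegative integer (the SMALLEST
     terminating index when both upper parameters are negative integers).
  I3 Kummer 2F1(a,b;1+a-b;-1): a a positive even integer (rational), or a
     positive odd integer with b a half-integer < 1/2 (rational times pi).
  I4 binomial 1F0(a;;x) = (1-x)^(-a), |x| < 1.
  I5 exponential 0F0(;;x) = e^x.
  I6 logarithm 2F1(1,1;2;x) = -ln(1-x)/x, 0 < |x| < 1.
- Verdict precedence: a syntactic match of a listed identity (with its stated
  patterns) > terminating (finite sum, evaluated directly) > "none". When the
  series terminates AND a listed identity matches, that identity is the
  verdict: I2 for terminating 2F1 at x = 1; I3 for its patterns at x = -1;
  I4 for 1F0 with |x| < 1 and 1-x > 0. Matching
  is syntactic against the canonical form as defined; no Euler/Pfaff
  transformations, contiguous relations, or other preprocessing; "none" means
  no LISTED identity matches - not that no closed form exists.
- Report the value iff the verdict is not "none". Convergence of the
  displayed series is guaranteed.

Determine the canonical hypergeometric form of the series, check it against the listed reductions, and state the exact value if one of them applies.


Prefactor 2/3, argument -1: 2F1 with upper {-10, 4} over lower {15}. Verdict: Kummer (I3) matches (x = -1; c = 15 equals 1+a-b for upper {-10, 4}: listed pattern). Its exact value is 91/9.

First insight: t_0 = 2/3 here, and the running product (C = 2/3) telescopes to a rising factorial.
Consecutive-term ratio: r(k) = (-1) * (k-10) (k+4) / [(k+15) (k+1)] ; factor over Q: parameters, x = (-1), and C = 2/3.


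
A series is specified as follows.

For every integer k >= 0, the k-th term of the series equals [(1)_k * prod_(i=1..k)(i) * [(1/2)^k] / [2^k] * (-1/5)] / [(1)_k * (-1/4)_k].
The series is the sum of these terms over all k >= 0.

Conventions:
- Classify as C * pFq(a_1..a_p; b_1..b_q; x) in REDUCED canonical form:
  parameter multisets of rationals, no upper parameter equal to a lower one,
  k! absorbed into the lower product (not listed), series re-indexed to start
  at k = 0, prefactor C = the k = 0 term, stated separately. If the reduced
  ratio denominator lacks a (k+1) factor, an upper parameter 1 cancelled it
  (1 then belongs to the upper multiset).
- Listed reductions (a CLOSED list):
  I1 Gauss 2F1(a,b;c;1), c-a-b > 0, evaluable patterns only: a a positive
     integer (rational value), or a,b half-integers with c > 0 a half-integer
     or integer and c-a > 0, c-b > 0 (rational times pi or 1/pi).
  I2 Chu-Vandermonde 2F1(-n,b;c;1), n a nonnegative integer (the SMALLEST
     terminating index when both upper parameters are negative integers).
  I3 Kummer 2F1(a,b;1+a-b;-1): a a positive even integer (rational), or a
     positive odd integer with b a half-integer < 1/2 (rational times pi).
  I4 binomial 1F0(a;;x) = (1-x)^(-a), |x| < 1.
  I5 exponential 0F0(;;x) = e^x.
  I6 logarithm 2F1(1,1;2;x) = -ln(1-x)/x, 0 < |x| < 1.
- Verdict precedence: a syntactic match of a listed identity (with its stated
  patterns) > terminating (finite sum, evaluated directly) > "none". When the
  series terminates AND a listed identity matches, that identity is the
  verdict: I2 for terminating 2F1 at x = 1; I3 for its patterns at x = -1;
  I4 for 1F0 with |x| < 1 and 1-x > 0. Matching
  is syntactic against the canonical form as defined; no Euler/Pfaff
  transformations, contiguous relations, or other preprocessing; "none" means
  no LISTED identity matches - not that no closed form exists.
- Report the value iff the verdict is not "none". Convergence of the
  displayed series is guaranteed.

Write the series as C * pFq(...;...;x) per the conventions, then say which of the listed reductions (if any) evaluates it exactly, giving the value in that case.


x = 1/4 here; the reduced form reads 2F1, upper {1, 1}, lower {-1/4}, C = -1/5. Verdict: no listed reduction: x = 1/4 and upper {1, 1} fail every I1-I6 pattern.

The tell: t_0 = -1/5 here, and the two k-th powers (C = -1/5) combine into one argument.
Ratio: r(k) = (1/4) * (k+1) (k+1) / [(k-1/4) (k+1)] ; factor over Q: parameters, x = (1/4), and C = -1/5.


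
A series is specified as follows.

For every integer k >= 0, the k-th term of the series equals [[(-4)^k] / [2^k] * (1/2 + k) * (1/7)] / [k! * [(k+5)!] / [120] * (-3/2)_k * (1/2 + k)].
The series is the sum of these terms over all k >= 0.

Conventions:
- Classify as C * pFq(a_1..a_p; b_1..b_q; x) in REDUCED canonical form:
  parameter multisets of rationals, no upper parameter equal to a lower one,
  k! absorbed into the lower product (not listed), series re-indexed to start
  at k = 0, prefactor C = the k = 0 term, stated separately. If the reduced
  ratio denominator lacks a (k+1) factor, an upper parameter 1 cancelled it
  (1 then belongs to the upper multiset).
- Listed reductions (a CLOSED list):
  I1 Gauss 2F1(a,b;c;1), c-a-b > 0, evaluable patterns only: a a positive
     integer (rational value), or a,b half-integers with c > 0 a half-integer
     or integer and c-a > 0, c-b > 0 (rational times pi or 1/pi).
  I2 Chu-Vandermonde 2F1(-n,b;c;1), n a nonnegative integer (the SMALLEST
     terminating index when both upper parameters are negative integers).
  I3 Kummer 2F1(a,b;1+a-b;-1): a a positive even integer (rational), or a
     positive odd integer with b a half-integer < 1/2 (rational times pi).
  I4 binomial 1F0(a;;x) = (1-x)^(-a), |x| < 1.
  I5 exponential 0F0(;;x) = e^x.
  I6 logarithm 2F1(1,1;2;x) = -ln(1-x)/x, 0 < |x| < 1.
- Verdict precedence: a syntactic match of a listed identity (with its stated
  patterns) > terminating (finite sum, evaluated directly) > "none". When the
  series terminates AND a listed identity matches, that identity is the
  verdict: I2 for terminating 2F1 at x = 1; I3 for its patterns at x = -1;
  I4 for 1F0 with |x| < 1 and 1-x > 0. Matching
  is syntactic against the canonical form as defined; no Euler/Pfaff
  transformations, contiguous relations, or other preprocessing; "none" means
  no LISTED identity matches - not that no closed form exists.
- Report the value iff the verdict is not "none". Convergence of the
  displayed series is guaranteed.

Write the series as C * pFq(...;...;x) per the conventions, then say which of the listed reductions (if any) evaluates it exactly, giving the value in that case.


Reduced: x = -2, 0F2, upper = {-}, lower = {-3/2, 6}, C = 1/7. Verdict: none - this 0F2 at x = -2 matches no listed pattern, and upper {-} holds no stopper.

Key step: from the first term 1/7: the two k-th powers (C = 1/7) combine into one argument.
Ratio: r(k) = (-2) * 1 / [(k-3/2) (k+6) (k+1)] - rational in k. x = (-2); t_0 = 1/7; negate the roots.


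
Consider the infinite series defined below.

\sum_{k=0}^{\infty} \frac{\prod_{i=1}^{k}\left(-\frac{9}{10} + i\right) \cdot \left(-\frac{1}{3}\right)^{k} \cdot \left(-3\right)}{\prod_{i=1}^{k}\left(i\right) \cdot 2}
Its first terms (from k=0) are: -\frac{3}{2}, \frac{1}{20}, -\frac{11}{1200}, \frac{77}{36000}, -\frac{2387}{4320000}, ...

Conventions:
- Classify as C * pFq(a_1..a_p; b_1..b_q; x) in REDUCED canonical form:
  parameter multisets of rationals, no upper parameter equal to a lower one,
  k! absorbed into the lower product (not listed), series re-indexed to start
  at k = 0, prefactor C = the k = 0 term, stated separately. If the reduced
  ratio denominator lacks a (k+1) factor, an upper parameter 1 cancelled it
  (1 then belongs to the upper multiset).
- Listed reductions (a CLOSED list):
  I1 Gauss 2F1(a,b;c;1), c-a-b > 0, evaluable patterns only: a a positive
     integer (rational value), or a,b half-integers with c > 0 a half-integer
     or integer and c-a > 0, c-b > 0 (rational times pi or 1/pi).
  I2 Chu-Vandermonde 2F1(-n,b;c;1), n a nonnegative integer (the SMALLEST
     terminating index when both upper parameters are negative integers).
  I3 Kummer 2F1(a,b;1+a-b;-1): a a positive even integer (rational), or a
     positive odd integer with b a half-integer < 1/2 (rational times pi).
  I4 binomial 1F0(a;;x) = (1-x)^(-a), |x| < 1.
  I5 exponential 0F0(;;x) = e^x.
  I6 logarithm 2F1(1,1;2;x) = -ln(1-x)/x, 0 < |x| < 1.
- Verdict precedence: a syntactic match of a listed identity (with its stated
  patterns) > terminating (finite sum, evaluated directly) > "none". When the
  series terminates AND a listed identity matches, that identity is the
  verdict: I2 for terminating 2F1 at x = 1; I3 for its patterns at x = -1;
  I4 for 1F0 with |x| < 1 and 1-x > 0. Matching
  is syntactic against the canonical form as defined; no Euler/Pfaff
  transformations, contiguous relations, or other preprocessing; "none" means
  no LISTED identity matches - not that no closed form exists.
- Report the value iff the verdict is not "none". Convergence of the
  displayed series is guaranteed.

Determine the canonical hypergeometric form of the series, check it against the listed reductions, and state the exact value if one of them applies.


Classification (C = -\frac{3}{2}): 1F0 with upper {\frac{1}{10}}, lower {-}, argument x = -\frac{1}{3}. Verdict: the I4 binomial reduction applies (the 1F0 binomial series: exponent -1/10, x = -\frac{1}{3}). Sum: \left(-\frac{3}{2}\right) \cdot \left(\frac{4}{3}\right)^{-\frac{1}{10}}.

Structural cue: with t_0 = -\frac{3}{2}, the product of the first k integers (C = -3/2) is k!.
Ratio: r(k) = -\frac{1}{3} * (k+\frac{1}{10}) / [(k+1)] - rational in k. x = -\frac{1}{3}; t_0 = -\frac{3}{2}; negate the roots.


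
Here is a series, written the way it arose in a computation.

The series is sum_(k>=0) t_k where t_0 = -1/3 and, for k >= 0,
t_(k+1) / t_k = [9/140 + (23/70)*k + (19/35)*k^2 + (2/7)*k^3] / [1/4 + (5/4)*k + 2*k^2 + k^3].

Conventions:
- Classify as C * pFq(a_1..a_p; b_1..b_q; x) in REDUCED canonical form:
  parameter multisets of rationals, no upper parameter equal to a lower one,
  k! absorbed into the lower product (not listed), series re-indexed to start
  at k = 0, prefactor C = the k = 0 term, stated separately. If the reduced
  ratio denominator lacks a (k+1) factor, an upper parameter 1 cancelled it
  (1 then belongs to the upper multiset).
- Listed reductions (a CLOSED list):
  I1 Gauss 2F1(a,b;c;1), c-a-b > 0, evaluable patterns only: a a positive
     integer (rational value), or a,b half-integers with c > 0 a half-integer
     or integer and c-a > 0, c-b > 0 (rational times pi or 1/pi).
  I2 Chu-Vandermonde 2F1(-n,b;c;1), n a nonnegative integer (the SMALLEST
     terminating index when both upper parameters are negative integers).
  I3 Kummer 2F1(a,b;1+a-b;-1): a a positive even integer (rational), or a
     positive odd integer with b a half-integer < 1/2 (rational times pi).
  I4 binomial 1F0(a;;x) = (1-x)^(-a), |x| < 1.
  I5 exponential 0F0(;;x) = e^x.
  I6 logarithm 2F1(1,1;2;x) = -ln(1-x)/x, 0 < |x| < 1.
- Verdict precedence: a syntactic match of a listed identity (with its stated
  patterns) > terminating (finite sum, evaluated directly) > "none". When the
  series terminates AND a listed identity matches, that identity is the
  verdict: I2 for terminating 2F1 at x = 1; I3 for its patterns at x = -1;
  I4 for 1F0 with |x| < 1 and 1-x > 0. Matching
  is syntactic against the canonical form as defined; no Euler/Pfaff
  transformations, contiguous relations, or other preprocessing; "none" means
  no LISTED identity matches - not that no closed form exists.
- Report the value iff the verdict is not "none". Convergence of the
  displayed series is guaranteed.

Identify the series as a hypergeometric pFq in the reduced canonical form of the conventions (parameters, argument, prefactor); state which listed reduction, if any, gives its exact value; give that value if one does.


Prefactor -1/3, argument 2/7: 1F0 with upper {9/10} over lower {-}. Verdict: binomial (I4) applies (the 1F0 binomial series: exponent -9/10, x = 2/7). Hence: (-1/3) * (5/7)^(-9/10).

The tell: with t_0 = -1/3, cancel k + 1/2 from the displayed ratio first; then C = -1/3, x = 2/7.
Ratio: r(k) = (2/7) * (k+9/10) / [(k+1)] - rational; roots negated = parameters, x = (2/7), C = -1/3.


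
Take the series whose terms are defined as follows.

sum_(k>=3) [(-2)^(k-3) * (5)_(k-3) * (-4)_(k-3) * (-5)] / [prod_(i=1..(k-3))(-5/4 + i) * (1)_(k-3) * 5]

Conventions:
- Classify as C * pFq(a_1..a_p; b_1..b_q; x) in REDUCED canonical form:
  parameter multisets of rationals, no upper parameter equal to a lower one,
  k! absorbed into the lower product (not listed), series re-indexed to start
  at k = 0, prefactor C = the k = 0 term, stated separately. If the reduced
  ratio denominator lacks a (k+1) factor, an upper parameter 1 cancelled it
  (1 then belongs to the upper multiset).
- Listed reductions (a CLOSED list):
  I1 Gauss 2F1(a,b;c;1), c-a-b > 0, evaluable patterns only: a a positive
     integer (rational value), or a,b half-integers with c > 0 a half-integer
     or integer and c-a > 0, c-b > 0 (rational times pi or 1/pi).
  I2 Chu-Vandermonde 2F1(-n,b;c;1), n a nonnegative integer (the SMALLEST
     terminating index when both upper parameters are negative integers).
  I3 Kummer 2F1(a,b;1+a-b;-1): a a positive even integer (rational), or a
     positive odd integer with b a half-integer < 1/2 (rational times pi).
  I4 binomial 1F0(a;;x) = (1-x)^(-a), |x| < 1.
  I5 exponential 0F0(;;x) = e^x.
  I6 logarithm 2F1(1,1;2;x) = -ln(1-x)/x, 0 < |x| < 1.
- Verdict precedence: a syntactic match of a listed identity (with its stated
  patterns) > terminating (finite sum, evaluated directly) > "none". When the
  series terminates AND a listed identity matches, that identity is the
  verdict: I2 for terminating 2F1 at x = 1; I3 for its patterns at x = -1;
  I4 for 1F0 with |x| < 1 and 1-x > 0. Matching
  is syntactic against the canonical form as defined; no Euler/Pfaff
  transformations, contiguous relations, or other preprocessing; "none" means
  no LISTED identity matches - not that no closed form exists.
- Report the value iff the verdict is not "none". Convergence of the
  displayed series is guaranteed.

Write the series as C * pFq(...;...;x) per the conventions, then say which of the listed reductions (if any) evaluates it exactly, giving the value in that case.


The tell: t_0 being -1, the constant factors (C = -1, x = -2) combine into one prefactor.
Adjacent-term ratio: r(k) = (-2) * (k-4) (k+5) / [(k-1/4) (k+1)] - rational in k. x = (-2); t_0 = -1; negate the roots.

Reduced: x = -2, 2F1, upper = {-4, 5}, lower = {-1/4}, C = -1. Verdict: terminating - upper parameter -4 makes this a finite sum (last index 4), evaluated exactly. Sum: 596949/11.


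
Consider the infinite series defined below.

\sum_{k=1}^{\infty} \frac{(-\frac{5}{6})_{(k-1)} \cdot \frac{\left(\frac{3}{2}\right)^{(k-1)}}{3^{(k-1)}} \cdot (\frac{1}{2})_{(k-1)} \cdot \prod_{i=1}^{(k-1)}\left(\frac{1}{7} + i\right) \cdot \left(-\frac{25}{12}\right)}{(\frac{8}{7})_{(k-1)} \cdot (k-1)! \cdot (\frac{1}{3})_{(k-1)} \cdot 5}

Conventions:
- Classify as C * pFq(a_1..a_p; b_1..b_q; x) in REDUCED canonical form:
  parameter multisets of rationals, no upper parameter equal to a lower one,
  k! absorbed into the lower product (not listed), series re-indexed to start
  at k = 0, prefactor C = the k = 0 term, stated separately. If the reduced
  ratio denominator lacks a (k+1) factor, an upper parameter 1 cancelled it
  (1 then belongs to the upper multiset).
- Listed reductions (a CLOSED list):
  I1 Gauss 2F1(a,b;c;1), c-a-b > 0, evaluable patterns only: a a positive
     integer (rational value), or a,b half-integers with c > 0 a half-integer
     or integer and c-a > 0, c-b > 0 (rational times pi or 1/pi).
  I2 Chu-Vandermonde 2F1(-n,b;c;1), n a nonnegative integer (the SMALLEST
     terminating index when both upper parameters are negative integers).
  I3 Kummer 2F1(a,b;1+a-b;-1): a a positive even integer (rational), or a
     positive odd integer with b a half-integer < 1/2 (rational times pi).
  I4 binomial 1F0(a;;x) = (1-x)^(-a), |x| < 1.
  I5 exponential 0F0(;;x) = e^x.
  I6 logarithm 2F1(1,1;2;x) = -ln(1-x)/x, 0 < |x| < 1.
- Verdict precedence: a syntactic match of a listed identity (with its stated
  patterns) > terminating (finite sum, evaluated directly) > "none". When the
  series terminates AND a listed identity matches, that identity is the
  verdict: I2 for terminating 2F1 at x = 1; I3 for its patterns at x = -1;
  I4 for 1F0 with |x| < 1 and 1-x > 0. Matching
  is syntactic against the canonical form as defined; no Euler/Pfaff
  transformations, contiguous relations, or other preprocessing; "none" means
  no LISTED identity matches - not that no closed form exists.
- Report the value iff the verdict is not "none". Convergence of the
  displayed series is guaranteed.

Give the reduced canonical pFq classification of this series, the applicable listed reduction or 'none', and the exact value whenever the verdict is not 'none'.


This is -\frac{5}{12} * 2F1(-\frac{5}{6}, \frac{1}{2}; \frac{1}{3}; \frac{1}{2}) in reduced canonical form. Verdict: none - this 2F1 at x = \frac{1}{2} matches no listed pattern, and upper {-\frac{5}{6}, \frac{1}{2}} holds no stopper.

Key observation: t_0 being -\frac{5}{12}, the running product (C = -5/12) telescopes to a rising factorial.
Adjacent-term ratio: r(k) = \frac{1}{2} * (k-\frac{5}{6}) (k+\frac{1}{2}) / [(k+\frac{1}{3}) (k+1)] - rational in k, leading ratio \frac{1}{2}; with t_0 = -\frac{5}{12}, classification follows.


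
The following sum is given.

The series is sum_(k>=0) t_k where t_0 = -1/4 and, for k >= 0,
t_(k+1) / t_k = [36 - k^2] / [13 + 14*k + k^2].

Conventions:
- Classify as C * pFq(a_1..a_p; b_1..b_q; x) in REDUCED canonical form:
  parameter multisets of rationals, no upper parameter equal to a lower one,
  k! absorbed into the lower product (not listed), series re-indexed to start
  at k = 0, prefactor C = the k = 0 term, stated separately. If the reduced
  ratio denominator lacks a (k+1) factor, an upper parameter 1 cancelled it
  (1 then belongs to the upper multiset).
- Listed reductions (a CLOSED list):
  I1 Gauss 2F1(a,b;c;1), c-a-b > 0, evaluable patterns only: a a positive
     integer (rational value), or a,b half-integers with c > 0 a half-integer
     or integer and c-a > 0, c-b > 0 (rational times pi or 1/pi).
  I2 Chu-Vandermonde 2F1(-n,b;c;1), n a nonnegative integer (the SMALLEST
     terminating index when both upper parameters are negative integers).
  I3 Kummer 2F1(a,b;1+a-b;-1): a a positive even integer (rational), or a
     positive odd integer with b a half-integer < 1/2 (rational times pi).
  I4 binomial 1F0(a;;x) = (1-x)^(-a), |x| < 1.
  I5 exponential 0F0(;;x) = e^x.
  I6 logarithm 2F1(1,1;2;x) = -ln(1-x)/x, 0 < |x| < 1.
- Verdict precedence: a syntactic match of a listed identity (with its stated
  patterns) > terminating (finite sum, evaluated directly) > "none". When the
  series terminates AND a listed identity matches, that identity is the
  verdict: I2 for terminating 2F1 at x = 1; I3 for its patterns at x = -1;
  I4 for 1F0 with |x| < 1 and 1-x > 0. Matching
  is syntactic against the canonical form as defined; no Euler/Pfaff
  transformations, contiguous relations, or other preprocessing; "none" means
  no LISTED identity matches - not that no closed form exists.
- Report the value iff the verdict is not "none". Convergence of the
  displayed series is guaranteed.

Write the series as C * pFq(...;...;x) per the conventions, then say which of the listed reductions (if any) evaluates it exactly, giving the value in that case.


First insight: t_0 = -1/4 here, and roots of the ratio polynomials (prefactor -1/4) are the negated parameters.
Adjacent-term ratio: r(k) = (-1) * (k-6) (k+6) / [(k+13) (k+1)] - rational in k. x = (-1); t_0 = -1/4; negate the roots.

At argument -1: a 2F1 with upper {-6, 6}, lower {13}, scaled by C = -1/4. Verdict at x = -1: Kummer's theorem (I3) matches (x = -1; c = 13 equals 1+a-b for upper {-6, 6}: listed pattern). Its exact value is -11/4.


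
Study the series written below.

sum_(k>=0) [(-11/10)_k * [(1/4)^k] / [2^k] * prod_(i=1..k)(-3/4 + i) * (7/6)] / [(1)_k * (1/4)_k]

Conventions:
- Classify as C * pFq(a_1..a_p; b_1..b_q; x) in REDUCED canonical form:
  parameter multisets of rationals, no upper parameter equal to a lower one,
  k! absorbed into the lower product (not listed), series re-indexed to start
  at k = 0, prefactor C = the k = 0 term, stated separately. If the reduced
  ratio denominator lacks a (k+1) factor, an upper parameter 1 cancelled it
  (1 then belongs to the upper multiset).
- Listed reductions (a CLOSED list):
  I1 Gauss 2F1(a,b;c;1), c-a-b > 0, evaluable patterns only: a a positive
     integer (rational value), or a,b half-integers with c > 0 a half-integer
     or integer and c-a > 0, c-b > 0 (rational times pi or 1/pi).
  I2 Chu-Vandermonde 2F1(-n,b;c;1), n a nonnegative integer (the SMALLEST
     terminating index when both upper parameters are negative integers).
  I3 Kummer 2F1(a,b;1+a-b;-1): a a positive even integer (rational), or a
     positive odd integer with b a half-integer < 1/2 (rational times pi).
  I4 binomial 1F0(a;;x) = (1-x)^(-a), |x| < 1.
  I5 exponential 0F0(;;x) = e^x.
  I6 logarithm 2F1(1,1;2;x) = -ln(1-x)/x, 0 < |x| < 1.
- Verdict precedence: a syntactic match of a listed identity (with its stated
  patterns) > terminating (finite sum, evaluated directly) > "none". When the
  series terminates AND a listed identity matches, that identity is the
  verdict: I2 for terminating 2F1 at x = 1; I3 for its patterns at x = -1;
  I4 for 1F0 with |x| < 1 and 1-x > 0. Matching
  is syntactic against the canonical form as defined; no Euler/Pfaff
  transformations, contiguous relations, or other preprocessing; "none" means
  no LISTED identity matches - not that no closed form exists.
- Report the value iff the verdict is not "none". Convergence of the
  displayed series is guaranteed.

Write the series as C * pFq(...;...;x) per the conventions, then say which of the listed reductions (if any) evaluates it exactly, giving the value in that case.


First insight: t_0 being 7/6, the two k-th powers (C = 7/6) combine into one argument.
Step ratio: r(k) = (1/8) * (k-11/10) / [(k+1)] - poly over poly, x = (1/8) from leading terms; C = 7/6 at k = 0.

x = 1/8 here; the reduced form reads 1F0, upper {-11/10}, lower {-}, C = 7/6. Verdict (x = 1/8): the I4 binomial reduction applies (the 1F0 binomial series: exponent 11/10, x = 1/8). Hence: (7/6) * (7/8)^(11/10).


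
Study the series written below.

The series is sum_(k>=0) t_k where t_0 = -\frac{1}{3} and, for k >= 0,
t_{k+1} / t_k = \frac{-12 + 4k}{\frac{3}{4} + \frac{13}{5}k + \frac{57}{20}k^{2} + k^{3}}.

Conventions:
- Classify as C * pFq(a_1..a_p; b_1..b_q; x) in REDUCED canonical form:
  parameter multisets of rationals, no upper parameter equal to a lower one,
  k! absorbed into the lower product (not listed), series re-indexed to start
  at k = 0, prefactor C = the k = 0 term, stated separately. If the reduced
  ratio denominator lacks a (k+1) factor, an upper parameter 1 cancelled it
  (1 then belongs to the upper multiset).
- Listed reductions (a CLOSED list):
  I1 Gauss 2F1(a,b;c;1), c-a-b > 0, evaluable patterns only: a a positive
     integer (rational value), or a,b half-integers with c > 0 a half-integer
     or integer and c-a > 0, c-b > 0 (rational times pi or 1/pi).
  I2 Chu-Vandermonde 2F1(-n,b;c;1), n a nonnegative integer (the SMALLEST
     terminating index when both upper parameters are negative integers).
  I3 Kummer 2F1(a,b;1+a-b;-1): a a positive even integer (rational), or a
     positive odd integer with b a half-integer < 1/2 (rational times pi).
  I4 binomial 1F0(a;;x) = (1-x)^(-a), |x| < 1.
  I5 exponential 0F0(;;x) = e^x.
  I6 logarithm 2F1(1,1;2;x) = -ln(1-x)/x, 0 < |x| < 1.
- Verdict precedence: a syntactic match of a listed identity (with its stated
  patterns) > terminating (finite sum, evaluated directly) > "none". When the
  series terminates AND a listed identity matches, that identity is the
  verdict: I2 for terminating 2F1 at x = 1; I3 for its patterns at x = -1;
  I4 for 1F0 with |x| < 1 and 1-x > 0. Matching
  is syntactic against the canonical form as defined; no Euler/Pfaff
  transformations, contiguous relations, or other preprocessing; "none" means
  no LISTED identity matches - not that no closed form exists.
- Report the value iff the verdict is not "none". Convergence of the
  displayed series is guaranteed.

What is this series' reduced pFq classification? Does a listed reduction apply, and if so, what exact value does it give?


Structural cue: t_0 being -\frac{1}{3}, roots of the ratio polynomials (C = -1/3, x = 4) are the negated parameters.
Step ratio: r(k) = 4 * (k-3) / [(k+\frac{3}{5}) (k+\frac{5}{4}) (k+1)] - rational; roots negated = parameters, x = 4, C = -\frac{1}{3}.

Prefactor -\frac{1}{3}, argument 4: 1F2 with upper {-3} over lower {\frac{3}{5}, \frac{5}{4}}. Verdict: terminating. (-3)_k vanishes past k = 3, leaving a 4-term sum, computed directly. Exact value: \frac{125}{13689}.


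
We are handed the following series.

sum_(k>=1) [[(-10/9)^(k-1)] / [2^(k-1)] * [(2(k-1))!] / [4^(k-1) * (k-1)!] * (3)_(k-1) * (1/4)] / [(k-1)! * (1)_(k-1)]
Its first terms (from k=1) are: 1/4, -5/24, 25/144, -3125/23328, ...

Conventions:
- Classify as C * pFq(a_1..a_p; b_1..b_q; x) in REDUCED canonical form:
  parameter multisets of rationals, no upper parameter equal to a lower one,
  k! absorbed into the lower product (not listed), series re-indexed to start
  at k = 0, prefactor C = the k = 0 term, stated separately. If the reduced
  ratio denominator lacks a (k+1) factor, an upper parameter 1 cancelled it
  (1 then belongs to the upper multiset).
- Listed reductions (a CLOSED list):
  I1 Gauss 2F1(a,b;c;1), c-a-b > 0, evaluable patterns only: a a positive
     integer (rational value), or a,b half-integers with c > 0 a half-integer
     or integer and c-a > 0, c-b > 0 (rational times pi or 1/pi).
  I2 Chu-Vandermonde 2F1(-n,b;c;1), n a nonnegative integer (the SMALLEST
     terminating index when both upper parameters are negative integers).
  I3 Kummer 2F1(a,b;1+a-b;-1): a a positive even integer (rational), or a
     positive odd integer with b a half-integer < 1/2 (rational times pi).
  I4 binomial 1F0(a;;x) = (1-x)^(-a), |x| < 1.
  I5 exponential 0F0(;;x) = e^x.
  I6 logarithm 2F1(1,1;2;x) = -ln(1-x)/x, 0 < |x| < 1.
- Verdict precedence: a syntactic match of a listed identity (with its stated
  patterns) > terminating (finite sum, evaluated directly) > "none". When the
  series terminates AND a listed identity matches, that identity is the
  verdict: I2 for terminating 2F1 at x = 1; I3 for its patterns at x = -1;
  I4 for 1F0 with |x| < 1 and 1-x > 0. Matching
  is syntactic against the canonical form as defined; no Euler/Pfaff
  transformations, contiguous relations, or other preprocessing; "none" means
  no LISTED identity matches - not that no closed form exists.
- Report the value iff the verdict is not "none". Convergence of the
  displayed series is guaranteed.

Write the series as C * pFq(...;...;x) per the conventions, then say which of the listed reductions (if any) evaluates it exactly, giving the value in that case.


Reduced: x = -5/9, 2F1, upper = {1/2, 3}, lower = {1}, C = 1/4. Verdict: none - at argument -5/9 the multisets {1/2, 3} ; {1} match no listed identity.

First insight: t_0 being 1/4, the two k-th powers (C = 1/4) combine into one argument.
Term ratio: r(k) = (-5/9) * (k+1/2) (k+3) / [(k+1) (k+1)] ; factor over Q: parameters, x = (-5/9), and C = 1/4.


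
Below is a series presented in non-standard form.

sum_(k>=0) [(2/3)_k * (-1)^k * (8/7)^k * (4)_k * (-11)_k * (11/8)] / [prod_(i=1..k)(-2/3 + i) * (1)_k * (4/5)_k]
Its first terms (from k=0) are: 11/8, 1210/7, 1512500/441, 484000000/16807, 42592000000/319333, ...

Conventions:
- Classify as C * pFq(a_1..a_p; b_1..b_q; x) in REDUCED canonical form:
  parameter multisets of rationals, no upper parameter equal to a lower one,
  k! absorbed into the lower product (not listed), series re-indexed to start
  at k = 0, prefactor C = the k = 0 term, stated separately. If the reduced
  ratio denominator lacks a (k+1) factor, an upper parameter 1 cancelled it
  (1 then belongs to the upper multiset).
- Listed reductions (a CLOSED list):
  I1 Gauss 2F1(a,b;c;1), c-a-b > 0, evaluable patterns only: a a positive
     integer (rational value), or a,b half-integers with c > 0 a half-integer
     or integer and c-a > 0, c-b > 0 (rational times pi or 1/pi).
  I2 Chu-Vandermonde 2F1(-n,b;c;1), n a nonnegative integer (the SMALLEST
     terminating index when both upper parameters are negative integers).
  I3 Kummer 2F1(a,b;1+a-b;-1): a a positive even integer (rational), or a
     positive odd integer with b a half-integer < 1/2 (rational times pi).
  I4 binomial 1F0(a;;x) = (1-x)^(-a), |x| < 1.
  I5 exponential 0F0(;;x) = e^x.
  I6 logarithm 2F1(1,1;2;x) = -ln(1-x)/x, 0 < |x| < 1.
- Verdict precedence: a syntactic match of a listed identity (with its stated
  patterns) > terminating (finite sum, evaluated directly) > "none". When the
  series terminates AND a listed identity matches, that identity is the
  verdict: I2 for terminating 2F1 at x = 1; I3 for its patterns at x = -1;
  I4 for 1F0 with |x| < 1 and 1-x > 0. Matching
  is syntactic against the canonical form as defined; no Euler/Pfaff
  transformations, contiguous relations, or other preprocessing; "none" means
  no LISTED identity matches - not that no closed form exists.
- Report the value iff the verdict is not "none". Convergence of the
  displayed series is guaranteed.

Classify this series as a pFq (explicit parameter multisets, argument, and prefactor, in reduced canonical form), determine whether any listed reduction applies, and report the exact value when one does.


Reduced: x = -8/7, 3F2, upper = {-11, 2/3, 4}, lower = {1/3, 4/5}, C = 11/8. Verdict: terminating - upper parameter -11 makes this a finite sum (last index 11), evaluated exactly. Value: 4034127537851116307628258749/1147841360069618023992.

The tell: t_0 being 11/8, (1)_k (C = 11/8, x = -8/7) is k! itself.
Step ratio: r(k) = (-8/7) * (k-11) (k+2/3) (k+4) / [(k+1/3) (k+4/5) (k+1)] - poly over poly, x = (-8/7) from leading terms; C = 11/8 at k = 0.
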